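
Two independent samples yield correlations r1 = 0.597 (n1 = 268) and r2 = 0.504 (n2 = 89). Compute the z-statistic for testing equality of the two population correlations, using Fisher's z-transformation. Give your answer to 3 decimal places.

1.078

z1 = atanh(0.597) = 0.688473,  z2 = atanh(0.504) = 0.554654
SE = √(1/(n1−3) + 1/(n2−3)) = √(1/265 + 1/86) = √(0.0037736 + 0.0116279) = √0.0154015 = 0.124103
z = (z1 − z2)/SE = (0.688473 − 0.554654) / 0.124103 = 0.133819 / 0.124103 = 1.078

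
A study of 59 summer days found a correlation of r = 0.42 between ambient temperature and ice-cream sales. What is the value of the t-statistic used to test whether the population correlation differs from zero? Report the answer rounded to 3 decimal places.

t = r·√(n−2) / √(1−r²) with r = 0.42, n = 59
  = 0.42·√57 / √(1 − 0.1764)
  = 0.42·7.549834 / 0.907524
  = 3.170930 / 0.907524 = 3.494

3.494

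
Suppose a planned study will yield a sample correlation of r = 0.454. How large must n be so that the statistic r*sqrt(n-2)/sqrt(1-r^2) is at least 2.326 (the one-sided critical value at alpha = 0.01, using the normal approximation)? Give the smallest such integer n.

23

Need r·√(n−2)/√(1−r²) ≥ 2.326
√(n−2) ≥ 2.326·√(1−0.206116) / 0.454 = 2.326·0.891002 / 0.454 = 4.5649
n−2 ≥ 20.8383  ⇒  n ≥ 22.8383
Smallest integer n = 23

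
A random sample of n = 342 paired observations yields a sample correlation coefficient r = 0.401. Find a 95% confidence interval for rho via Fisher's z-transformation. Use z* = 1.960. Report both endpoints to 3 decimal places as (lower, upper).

(0.308, 0.486)

z_r = atanh(0.401) = 0.424840;  SE = 1/√(n−3) = 1/√339 = 0.054313
z-limits: 0.424840 ± 1.960·0.054313 = 0.424840 ± 0.106453 = [0.318387, 0.531293]
ρ-limits: (tanh 0.318387, tanh 0.531293) = (0.308, 0.486)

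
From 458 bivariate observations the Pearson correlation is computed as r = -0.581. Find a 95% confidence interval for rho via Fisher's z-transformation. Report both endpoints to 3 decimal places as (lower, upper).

(-0.639, -0.517)

Fisher z: z_r = atanh(r) = ½·ln((1+(-0.581))/(1−(-0.581))) = -0.663971
SE(z) = 1/√(n−3) = 1/√455 = 0.046881
95% ⇒ z* = 1.960; margin = 1.960·0.046881 = 0.091887
CI on z-scale: (-0.755858, -0.572084)
Back-transform: tanh(-0.755858) = -0.638631, tanh(-0.572084) = -0.516888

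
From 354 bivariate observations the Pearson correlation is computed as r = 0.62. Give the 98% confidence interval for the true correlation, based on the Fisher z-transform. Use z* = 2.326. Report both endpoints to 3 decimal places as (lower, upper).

Fisher z: z_r = atanh(r) = ½·ln((1+0.62)/(1−0.62)) = 0.725005
SE(z) = 1/√(n−3) = 1/√351 = 0.053376
98% ⇒ z* = 2.326; margin = 2.326·0.053376 = 0.124153
CI on z-scale: (0.600852, 0.849158)
Back-transform: tanh(0.600852) = 0.537656, tanh(0.849158) = 0.690629

(0.538, 0.691)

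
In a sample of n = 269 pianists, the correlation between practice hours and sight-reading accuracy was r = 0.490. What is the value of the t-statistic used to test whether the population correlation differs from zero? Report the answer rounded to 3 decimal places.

1 − r² = 1 − 0.240100 = 0.759900;  √(1−r²) = 0.871722
√(n−2) = √267 = 16.340135
t = r·√(n−2)/√(1−r²) = 0.490 · 16.340135 / 0.871722 = 9.185

9.185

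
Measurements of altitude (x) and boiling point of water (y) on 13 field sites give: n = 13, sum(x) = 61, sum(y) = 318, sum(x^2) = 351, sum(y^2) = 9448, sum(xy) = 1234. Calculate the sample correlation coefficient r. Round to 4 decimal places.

-0.7851

S_xy = nΣxy − ΣxΣy = 13·1234 − 61·318 = 16042 − 19398 = -3356
S_xx = nΣx² − (Σx)² = 13·351 − 61² = 4563 − 3721 = 842
S_yy = nΣy² − (Σy)² = 13·9448 − 318² = 122824 − 101124 = 21700
r = S_xy / √(S_xx·S_yy) = -3356 / √(842·21700) = -3356 / √18271400 = -3356 / 4274.5058 = -0.7851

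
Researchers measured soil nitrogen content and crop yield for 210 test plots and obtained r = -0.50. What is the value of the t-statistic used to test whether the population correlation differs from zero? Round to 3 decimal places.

-8.327

t = r·√(n−2) / √(1−r²) with r = -0.50, n = 210
  = -0.50·√208 / √(1 − 0.2500)
  = -0.50·14.422205 / 0.866025
  = -7.211102 / 0.866025 = -8.327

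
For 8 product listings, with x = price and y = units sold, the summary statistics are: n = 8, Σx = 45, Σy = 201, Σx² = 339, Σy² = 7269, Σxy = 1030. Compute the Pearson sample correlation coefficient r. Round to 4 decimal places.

Numerator: nΣxy − (Σx)(Σy) = 8·1030 − (45)(201) = -805
Denominator: √[(nΣx²−(Σx)²)(nΣy²−(Σy)²)]
  nΣx²−(Σx)² = 8·339 − 2025 = 687;  nΣy²−(Σy)² = 8·7269 − 40401 = 17751
  √(687·17751) = √12194937 = 3492.1250
r = -805 / 3492.1250 = -0.2305

-0.2305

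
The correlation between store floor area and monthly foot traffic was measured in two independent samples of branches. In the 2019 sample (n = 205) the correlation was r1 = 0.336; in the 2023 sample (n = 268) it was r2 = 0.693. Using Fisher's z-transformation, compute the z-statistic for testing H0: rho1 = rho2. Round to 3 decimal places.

-5.397

z1 = atanh(0.336) = 0.349577,  z2 = atanh(0.693) = 0.853705
SE = √(1/(n1−3) + 1/(n2−3)) = √(1/202 + 1/265) = √(0.0049505 + 0.0037736) = √0.0087241 = 0.093403
z = (z1 − z2)/SE = (0.349577 − 0.853705) / 0.093403 = -0.504128 / 0.093403 = -5.397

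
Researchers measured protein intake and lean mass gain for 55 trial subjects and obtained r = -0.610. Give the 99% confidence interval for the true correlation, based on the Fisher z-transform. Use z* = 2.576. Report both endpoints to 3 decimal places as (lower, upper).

(-0.788, -0.338)

Fisher z: z_r = atanh(r) = ½·ln((1+(-0.610))/(1−(-0.610))) = -0.708921
SE(z) = 1/√(n−3) = 1/√52 = 0.138675
99% ⇒ z* = 2.576; margin = 2.576·0.138675 = 0.357227
CI on z-scale: (-1.066148, -0.351694)
Back-transform: tanh(-1.066148) = -0.788006, tanh(-0.351694) = -0.337877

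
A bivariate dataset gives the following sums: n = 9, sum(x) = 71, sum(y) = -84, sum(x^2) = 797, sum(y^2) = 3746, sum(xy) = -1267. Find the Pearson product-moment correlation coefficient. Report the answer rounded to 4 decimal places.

S_xy = nΣxy − ΣxΣy = 9·(-1267) − 71·(-84) = -11403 − (-5964) = -5439
S_xx = nΣx² − (Σx)² = 9·797 − 71² = 7173 − 5041 = 2132
S_yy = nΣy² − (Σy)² = 9·3746 − (-84)² = 33714 − 7056 = 26658
r = S_xy / √(S_xx·S_yy) = -5439 / √(2132·26658) = -5439 / √56834856 = -5439 / 7538.8896 = -0.7215

-0.7215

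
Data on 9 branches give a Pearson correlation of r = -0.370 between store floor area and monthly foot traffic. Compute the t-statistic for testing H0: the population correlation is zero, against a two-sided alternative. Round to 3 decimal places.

1 − r² = 1 − 0.136900 = 0.863100;  √(1−r²) = 0.929032
√(n−2) = √7 = 2.645751
t = r·√(n−2)/√(1−r²) = -0.370 · 2.645751 / 0.929032 = -1.054

-1.054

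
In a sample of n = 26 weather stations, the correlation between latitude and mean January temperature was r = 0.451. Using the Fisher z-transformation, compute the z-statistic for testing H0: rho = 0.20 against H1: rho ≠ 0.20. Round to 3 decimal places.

z_r = atanh(0.451) = 0.485955,  z_0 = atanh(0.20) = 0.202733
SE = 1/√(n−3) = 1/√23 = 0.208514
z = (z_r − z_0)/SE = (0.485955 − 0.202733) / 0.208514 = 0.283222 / 0.208514 = 1.358

1.358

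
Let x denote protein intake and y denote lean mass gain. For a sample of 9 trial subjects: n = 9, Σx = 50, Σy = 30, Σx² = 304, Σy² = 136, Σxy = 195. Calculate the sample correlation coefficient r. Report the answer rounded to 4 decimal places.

0.9222

Numerator: nΣxy − (Σx)(Σy) = 9·195 − (50)(30) = 255
Denominator: √[(nΣx²−(Σx)²)(nΣy²−(Σy)²)]
  nΣx²−(Σx)² = 9·304 − 2500 = 236;  nΣy²−(Σy)² = 9·136 − 900 = 324
  √(236·324) = √76464 = 276.5212
r = 255 / 276.5212 = 0.9222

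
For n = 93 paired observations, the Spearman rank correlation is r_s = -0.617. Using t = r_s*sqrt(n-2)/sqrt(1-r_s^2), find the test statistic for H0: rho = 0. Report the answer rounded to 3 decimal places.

-7.479

1 − r_s² = 1 − 0.380689 = 0.619311;  √(1−r_s²) = 0.786963
√(n−2) = √91 = 9.539392
t = r_s·√(n−2)/√(1−r_s²) = -0.617 · 9.539392 / 0.786963 = -7.479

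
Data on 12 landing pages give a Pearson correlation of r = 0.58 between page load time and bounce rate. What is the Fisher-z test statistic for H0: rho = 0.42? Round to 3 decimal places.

z_r = atanh(0.58) = 0.662463,  z_0 = atanh(0.42) = 0.447692
SE = 1/√(n−3) = 1/√9 = 0.333333
z = (z_r − z_0)/SE = (0.662463 − 0.447692) / 0.333333 = 0.214771 / 0.333333 = 0.644

0.644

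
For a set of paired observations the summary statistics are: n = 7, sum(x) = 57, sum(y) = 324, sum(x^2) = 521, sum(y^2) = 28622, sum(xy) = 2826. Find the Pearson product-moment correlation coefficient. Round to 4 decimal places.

0.2133

S_xy = nΣxy − ΣxΣy = 7·2826 − 57·324 = 19782 − 18468 = 1314
S_xx = nΣx² − (Σx)² = 7·521 − 57² = 3647 − 3249 = 398
S_yy = nΣy² − (Σy)² = 7·28622 − 324² = 200354 − 104976 = 95378
r = S_xy / √(S_xx·S_yy) = 1314 / √(398·95378) = 1314 / √37960444 = 1314 / 6161.2048 = 0.2133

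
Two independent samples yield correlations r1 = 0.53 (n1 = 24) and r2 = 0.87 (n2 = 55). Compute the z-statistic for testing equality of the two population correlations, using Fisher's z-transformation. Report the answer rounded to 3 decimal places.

z1 = atanh(0.53) = 0.590145,  z2 = atanh(0.87) = 1.333080
SE = √(1/(n1−3) + 1/(n2−3)) = √(1/21 + 1/52) = √(0.0476190 + 0.0192308) = √0.0668498 = 0.258553
z = (z1 − z2)/SE = (0.590145 − 1.333080) / 0.258553 = -0.742935 / 0.258553 = -2.873

-2.873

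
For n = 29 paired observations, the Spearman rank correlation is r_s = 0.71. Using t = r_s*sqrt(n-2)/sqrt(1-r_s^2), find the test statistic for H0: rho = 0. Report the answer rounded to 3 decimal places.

t = r_s·√(n−2) / √(1−r_s²) with r_s = 0.71, n = 29
  = 0.71·√27 / √(1 − 0.5041)
  = 0.71·5.196152 / 0.704202
  = 3.689268 / 0.704202 = 5.239

5.239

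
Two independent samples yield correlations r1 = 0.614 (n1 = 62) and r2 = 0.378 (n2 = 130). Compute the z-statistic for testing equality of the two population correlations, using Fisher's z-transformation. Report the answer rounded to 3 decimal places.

z1 = atanh(0.614) = 0.715317,  z2 = atanh(0.378) = 0.397724
SE = √(1/(n1−3) + 1/(n2−3)) = √(1/59 + 1/127) = √(0.0169492 + 0.0078740) = √0.0248232 = 0.157554
z = (z1 − z2)/SE = (0.715317 − 0.397724) / 0.157554 = 0.317593 / 0.157554 = 2.016

2.016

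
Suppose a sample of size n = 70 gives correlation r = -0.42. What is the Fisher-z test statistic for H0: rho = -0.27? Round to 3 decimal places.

z_r = atanh(-0.42) = -0.447692,  z_0 = atanh(-0.27) = -0.276864
SE = 1/√(n−3) = 1/√67 = 0.122169
z = (z_r − z_0)/SE = (-0.447692 − (-0.276864)) / 0.122169 = -0.170828 / 0.122169 = -1.398

-1.398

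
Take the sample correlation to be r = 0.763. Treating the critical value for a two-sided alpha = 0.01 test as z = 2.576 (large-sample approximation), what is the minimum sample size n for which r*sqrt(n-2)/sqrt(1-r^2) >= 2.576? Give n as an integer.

Need r·√(n−2)/√(1−r²) ≥ 2.576
√(n−2) ≥ 2.576·√(1−0.582169) / 0.763 = 2.576·0.646398 / 0.763 = 2.1823
n−2 ≥ 4.7624  ⇒  n ≥ 6.7624
Smallest integer n = 7

7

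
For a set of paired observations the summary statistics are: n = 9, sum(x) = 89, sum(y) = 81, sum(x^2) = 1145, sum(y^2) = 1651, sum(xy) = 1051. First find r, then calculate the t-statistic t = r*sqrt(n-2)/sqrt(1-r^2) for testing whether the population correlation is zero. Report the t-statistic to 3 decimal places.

1.552

Numerator: nΣxy − (Σx)(Σy) = 9·1051 − (89)(81) = 2250
Denominator: √[(nΣx²−(Σx)²)(nΣy²−(Σy)²)]
  nΣx²−(Σx)² = 9·1145 − 7921 = 2384;  nΣy²−(Σy)² = 9·1651 − 6561 = 8298
  √(2384·8298) = √19782432 = 4447.7446
r = 2250 / 4447.7446 = 0.5059
t = r·√(n−2)/√(1−r²) = 0.5059·√7 / √(1−0.255935) = 1.338486 / 0.862592 = 1.552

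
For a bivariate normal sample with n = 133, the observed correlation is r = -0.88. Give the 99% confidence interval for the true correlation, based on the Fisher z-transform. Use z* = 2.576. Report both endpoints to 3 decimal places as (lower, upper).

z_r = atanh(-0.88) = -1.375768;  SE = 1/√(n−3) = 1/√130 = 0.087706
z-limits: -1.375768 ± 2.576·0.087706 = -1.375768 ± 0.225931 = [-1.601699, -1.149837]
ρ-limits: (tanh -1.601699, tanh -1.149837) = (-0.922, -0.818)

(-0.922, -0.818)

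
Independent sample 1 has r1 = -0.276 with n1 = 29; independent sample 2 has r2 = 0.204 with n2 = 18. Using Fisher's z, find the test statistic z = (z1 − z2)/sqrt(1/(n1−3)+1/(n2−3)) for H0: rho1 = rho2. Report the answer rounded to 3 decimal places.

z1 = atanh(-0.276) = -0.283347,  z2 = atanh(0.204) = 0.206903
SE = √(1/(n1−3) + 1/(n2−3)) = √(1/26 + 1/15) = √(0.0384615 + 0.0666667) = √0.1051282 = 0.324235
z = (z1 − z2)/SE = (-0.283347 − 0.206903) / 0.324235 = -0.490250 / 0.324235 = -1.512

-1.512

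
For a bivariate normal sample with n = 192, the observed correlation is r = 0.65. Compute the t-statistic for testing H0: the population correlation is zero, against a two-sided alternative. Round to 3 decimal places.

1 − r² = 1 − 0.4225 = 0.5775;  √(1−r²) = 0.759934
√(n−2) = √190 = 13.784049
t = r·√(n−2)/√(1−r²) = 0.65 · 13.784049 / 0.759934 = 11.790

11.790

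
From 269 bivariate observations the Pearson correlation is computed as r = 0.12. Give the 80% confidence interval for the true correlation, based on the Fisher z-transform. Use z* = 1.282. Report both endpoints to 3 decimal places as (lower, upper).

Fisher z: z_r = atanh(r) = ½·ln((1+0.12)/(1−0.12)) = 0.120581
SE(z) = 1/√(n−3) = 1/√266 = 0.061314
80% ⇒ z* = 1.282; margin = 1.282·0.061314 = 0.078605
CI on z-scale: (0.041976, 0.199186)
Back-transform: tanh(0.041976) = 0.041951, tanh(0.199186) = 0.196593

(0.042, 0.197)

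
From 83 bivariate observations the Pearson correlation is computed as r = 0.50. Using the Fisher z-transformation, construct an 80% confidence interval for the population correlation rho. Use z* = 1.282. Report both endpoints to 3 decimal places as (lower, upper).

(0.385, 0.600)

Fisher z: z_r = atanh(r) = ½·ln((1+0.50)/(1−0.50)) = 0.549306
SE(z) = 1/√(n−3) = 1/√80 = 0.111803
80% ⇒ z* = 1.282; margin = 1.282·0.111803 = 0.143331
CI on z-scale: (0.405975, 0.692637)
Back-transform: tanh(0.405975) = 0.385050, tanh(0.692637) = 0.599673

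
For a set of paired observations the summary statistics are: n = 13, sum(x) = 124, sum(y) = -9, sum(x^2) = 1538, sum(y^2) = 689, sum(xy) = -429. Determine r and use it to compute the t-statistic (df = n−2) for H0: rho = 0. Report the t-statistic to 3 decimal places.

S_xy = nΣxy − ΣxΣy = 13·(-429) − 124·(-9) = -5577 − (-1116) = -4461
S_xx = nΣx² − (Σx)² = 13·1538 − 124² = 19994 − 15376 = 4618
S_yy = nΣy² − (Σy)² = 13·689 − (-9)² = 8957 − 81 = 8876
r = S_xy / √(S_xx·S_yy) = -4461 / √(4618·8876) = -4461 / √40989368 = -4461 / 6402.2940 = -0.6968
t = r·√(n−2)/√(1−r²) = -0.6968·√11 / √(1−0.485530) = -2.311024 / 0.717266 = -3.222

-3.222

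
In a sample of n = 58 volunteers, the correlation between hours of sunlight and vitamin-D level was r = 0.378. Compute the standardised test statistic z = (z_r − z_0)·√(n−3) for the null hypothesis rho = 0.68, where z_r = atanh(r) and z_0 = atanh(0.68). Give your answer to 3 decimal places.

z_r = atanh(0.378) = 0.397724,  z_0 = atanh(0.68) = 0.829114
SE = 1/√(n−3) = 1/√55 = 0.134840
z = (z_r − z_0)/SE = (0.397724 − 0.829114) / 0.134840 = -0.431390 / 0.134840 = -3.199

-3.199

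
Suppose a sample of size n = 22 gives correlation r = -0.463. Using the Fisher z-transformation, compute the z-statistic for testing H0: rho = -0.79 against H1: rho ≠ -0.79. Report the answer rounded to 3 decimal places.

2.486

Fisher z: atanh(-0.463) = -0.501123, atanh(-0.79) = -1.071432
z = (z_r − z_0)·√(n−3) = (-0.501123 − (-1.071432))·√19 = 0.570309 · 4.358899 = 2.486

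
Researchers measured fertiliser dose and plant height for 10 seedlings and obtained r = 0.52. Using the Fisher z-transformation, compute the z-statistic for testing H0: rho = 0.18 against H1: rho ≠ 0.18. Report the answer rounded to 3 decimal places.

1.043

Fisher z: atanh(0.52) = 0.576340, atanh(0.18) = 0.181983
z = (z_r − z_0)·√(n−3) = (0.576340 − 0.181983)·√7 = 0.394357 · 2.645751 = 1.043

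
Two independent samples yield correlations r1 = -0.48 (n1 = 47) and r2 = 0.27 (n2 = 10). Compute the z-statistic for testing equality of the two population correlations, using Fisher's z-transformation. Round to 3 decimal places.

z1 = atanh(-0.48) = -0.522984,  z2 = atanh(0.27) = 0.276864
SE = √(1/(n1−3) + 1/(n2−3)) = √(1/44 + 1/7) = √(0.0227273 + 0.1428571) = √0.1655844 = 0.406921
z = (z1 − z2)/SE = (-0.522984 − 0.276864) / 0.406921 = -0.799848 / 0.406921 = -1.966

-1.966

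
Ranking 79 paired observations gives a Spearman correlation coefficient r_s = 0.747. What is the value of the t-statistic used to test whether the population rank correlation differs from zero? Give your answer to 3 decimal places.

t = r_s·√(n−2) / √(1−r_s²) with r_s = 0.747, n = 79
  = 0.747·√77 / √(1 − 0.558009)
  = 0.747·8.774964 / 0.664824
  = 6.554898 / 0.664824 = 9.860

9.860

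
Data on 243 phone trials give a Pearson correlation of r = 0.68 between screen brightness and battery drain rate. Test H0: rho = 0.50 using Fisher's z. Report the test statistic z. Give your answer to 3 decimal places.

4.335

Fisher z: atanh(0.68) = 0.829114, atanh(0.50) = 0.549306
z = (z_r − z_0)·√(n−3) = (0.829114 − 0.549306)·√240 = 0.279808 · 15.491933 = 4.335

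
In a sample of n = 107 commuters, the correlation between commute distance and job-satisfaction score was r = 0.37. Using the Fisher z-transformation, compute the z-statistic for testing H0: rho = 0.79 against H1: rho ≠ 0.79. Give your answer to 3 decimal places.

-6.965

z_r = atanh(0.37) = 0.388423,  z_0 = atanh(0.79) = 1.071432
SE = 1/√(n−3) = 1/√104 = 0.098058
z = (z_r − z_0)/SE = (0.388423 − 1.071432) / 0.098058 = -0.683009 / 0.098058 = -6.965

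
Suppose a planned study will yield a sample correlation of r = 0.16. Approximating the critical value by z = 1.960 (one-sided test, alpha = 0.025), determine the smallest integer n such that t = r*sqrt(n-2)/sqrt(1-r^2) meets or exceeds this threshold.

Need r·√(n−2)/√(1−r²) ≥ 1.960
√(n−2) ≥ 1.960·√(1−0.0256) / 0.16 = 1.960·0.987117 / 0.16 = 12.0922
n−2 ≥ 146.2213  ⇒  n ≥ 148.2213
Smallest integer n = 149

149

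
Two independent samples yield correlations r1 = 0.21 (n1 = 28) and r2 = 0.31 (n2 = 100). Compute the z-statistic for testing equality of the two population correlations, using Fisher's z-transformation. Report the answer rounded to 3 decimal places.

z1 = atanh(0.21) = 0.213171,  z2 = atanh(0.31) = 0.320545
SE = √(1/(n1−3) + 1/(n2−3)) = √(1/25 + 1/97) = √(0.0400000 + 0.0103093) = √0.0503093 = 0.224297
z = (z1 − z2)/SE = (0.213171 − 0.320545) / 0.224297 = -0.107374 / 0.224297 = -0.479

-0.479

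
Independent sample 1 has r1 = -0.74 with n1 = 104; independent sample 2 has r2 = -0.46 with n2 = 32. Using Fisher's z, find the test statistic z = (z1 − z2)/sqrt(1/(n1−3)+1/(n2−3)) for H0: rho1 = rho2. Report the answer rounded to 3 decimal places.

z1 = atanh(-0.74) = -0.950479,  z2 = atanh(-0.46) = -0.497311
SE = √(1/(n1−3) + 1/(n2−3)) = √(1/101 + 1/29) = √(0.0099010 + 0.0344828) = √0.0443838 = 0.210675
z = (z1 − z2)/SE = (-0.950479 − (-0.497311)) / 0.210675 = -0.453168 / 0.210675 = -2.151

-2.151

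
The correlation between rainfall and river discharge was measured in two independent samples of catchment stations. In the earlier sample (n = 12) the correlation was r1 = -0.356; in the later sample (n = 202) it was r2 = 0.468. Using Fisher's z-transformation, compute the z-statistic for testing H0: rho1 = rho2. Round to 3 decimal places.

-2.582

Fisher z-transforms: z1 = atanh(-0.356) = -0.372298, z2 = atanh(0.468) = 0.507506; difference d = -0.879804
Var(d) = 1/9 + 1/199 = 0.1111111 + 0.0050251 = 0.1161362
z = d/√Var(d) = -0.879804 / √0.1161362 = -0.879804 / 0.340788 = -2.582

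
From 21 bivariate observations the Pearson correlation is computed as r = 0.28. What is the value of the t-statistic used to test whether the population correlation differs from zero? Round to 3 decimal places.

t = r·√(n−2) / √(1−r²) with r = 0.28, n = 21
  = 0.28·√19 / √(1 − 0.0784)
  = 0.28·4.358899 / 0.960000
  = 1.220492 / 0.960000 = 1.271

1.271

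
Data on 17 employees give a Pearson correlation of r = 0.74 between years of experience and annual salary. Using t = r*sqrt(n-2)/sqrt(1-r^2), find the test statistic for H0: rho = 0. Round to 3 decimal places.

t = r·√(n−2) / √(1−r²) with r = 0.74, n = 17
  = 0.74·√15 / √(1 − 0.5476)
  = 0.74·3.872983 / 0.672607
  = 2.866007 / 0.672607 = 4.261

4.261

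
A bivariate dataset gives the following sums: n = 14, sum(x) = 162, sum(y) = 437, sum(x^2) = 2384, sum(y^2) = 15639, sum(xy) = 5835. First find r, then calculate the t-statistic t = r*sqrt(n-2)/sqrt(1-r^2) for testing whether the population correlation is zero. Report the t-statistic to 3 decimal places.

4.199

Numerator: nΣxy − (Σx)(Σy) = 14·5835 − (162)(437) = 10896
Denominator: √[(nΣx²−(Σx)²)(nΣy²−(Σy)²)]
  nΣx²−(Σx)² = 14·2384 − 26244 = 7132;  nΣy²−(Σy)² = 14·15639 − 190969 = 27977
  √(7132·27977) = √199531964 = 14125.5784
r = 10896 / 14125.5784 = 0.7714
t = r·√(n−2)/√(1−r²) = 0.7714·√12 / √(1−0.595058) = 2.672208 / 0.636351 = 4.199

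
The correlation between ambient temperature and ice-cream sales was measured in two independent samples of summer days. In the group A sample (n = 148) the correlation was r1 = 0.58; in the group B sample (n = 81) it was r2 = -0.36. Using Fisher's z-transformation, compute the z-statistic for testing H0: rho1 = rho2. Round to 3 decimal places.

7.402

z1 = atanh(0.58) = 0.662463,  z2 = atanh(-0.36) = -0.376886
SE = √(1/(n1−3) + 1/(n2−3)) = √(1/145 + 1/78) = √(0.0068966 + 0.0128205) = √0.0197171 = 0.140418
z = (z1 − z2)/SE = (0.662463 − (-0.376886)) / 0.140418 = 1.039349 / 0.140418 = 7.402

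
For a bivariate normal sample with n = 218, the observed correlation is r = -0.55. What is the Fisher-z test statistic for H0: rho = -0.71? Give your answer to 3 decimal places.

Fisher z: atanh(-0.55) = -0.618381, atanh(-0.71) = -0.887184
z = (z_r − z_0)·√(n−3) = (-0.618381 − (-0.887184))·√215 = 0.268803 · 14.662878 = 3.941

3.941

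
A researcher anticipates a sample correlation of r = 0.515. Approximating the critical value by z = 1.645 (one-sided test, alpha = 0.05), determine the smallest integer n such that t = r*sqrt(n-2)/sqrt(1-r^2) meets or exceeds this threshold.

10

Need r·√(n−2)/√(1−r²) ≥ 1.645
√(n−2) ≥ 1.645·√(1−0.265225) / 0.515 = 1.645·0.857190 / 0.515 = 2.7380
n−2 ≥ 7.4966  ⇒  n ≥ 9.4966
Smallest integer n = 10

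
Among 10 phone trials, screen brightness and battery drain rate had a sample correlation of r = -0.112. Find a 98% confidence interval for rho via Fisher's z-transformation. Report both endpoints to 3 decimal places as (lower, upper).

Fisher z: z_r = atanh(r) = ½·ln((1+(-0.112))/(1−(-0.112))) = -0.112472
SE(z) = 1/√(n−3) = 1/√7 = 0.377964
98% ⇒ z* = 2.326; margin = 2.326·0.377964 = 0.879144
CI on z-scale: (-0.991616, 0.766672)
Back-transform: tanh(-0.991616) = -0.758051, tanh(0.766672) = 0.644990

(-0.758, 0.645)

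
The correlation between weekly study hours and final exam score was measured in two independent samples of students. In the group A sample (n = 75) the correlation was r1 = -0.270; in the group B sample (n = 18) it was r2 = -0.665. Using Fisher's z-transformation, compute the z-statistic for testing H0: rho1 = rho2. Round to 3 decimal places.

Fisher z-transforms: z1 = atanh(-0.270) = -0.276864, z2 = atanh(-0.665) = -0.801725; difference d = 0.524861
Var(d) = 1/72 + 1/15 = 0.0138889 + 0.0666667 = 0.0805556
z = d/√Var(d) = 0.524861 / √0.0805556 = 0.524861 / 0.283823 = 1.849

1.849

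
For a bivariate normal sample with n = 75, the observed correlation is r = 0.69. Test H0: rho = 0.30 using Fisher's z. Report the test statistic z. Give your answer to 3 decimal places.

4.569

Fisher z: atanh(0.69) = 0.847956, atanh(0.30) = 0.309520
z = (z_r − z_0)·√(n−3) = (0.847956 − 0.309520)·√72 = 0.538436 · 8.485281 = 4.569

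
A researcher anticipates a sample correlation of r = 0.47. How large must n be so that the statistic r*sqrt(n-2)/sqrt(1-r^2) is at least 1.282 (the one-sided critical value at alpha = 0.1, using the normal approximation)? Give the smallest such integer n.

Need r·√(n−2)/√(1−r²) ≥ 1.282
√(n−2) ≥ 1.282·√(1−0.2209) / 0.47 = 1.282·0.882666 / 0.47 = 2.4076
n−2 ≥ 5.7965  ⇒  n ≥ 7.7965
Smallest integer n = 8

8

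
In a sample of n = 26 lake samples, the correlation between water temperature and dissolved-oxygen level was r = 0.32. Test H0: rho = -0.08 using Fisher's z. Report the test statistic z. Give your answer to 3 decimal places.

Fisher z: atanh(0.32) = 0.331647, atanh(-0.08) = -0.080171
z = (z_r − z_0)·√(n−3) = (0.331647 − (-0.080171))·√23 = 0.411818 · 4.795832 = 1.975

1.975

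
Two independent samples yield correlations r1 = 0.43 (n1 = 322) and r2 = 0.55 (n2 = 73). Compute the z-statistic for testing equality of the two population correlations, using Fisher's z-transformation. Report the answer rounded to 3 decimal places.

z1 = atanh(0.43) = 0.459897,  z2 = atanh(0.55) = 0.618381
SE = √(1/(n1−3) + 1/(n2−3)) = √(1/319 + 1/70) = √(0.0031348 + 0.0142857) = √0.0174205 = 0.131987
z = (z1 − z2)/SE = (0.459897 − 0.618381) / 0.131987 = -0.158484 / 0.131987 = -1.201

-1.201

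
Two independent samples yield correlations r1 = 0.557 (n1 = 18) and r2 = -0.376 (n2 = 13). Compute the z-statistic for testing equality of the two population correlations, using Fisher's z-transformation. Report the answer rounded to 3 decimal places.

Fisher z-transforms: z1 = atanh(0.557) = 0.628473, z2 = atanh(-0.376) = -0.395393; difference d = 1.023866
Var(d) = 1/15 + 1/10 = 0.0666667 + 0.1000000 = 0.1666667
z = d/√Var(d) = 1.023866 / √0.1666667 = 1.023866 / 0.408248 = 2.508

2.508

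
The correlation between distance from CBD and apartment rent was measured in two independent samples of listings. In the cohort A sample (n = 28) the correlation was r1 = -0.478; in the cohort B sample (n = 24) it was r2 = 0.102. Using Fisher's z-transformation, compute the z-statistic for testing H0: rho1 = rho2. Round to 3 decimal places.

-2.104

z1 = atanh(-0.478) = -0.520389,  z2 = atanh(0.102) = 0.102356
SE = √(1/(n1−3) + 1/(n2−3)) = √(1/25 + 1/21) = √(0.0400000 + 0.0476190) = √0.0876190 = 0.296005
z = (z1 − z2)/SE = (-0.520389 − 0.102356) / 0.296005 = -0.622745 / 0.296005 = -2.104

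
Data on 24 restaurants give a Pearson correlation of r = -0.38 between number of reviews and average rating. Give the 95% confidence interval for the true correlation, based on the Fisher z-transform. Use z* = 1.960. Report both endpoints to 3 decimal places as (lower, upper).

(-0.679, 0.028)

z_r = atanh(-0.38) = -0.400060;  SE = 1/√(n−3) = 1/√21 = 0.218218
z-limits: -0.400060 ± 1.960·0.218218 = -0.400060 ± 0.427707 = [-0.827767, 0.027647]
ρ-limits: (tanh -0.827767, tanh 0.027647) = (-0.679, 0.028)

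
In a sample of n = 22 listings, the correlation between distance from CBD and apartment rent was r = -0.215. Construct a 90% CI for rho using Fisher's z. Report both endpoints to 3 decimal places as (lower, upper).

(-0.534, 0.158)

z_r = atanh(-0.215) = -0.218408;  SE = 1/√(n−3) = 1/√19 = 0.229416
z-limits: -0.218408 ± 1.645·0.229416 = -0.218408 ± 0.377389 = [-0.595797, 0.158981]
ρ-limits: (tanh -0.595797, tanh 0.158981) = (-0.534, 0.158)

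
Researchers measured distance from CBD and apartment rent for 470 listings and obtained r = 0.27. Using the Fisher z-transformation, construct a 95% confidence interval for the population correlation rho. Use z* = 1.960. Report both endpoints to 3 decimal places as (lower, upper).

(0.184, 0.352)

z_r = atanh(0.27) = 0.276864;  SE = 1/√(n−3) = 1/√467 = 0.046274
z-limits: 0.276864 ± 1.960·0.046274 = 0.276864 ± 0.090697 = [0.186167, 0.367561]
ρ-limits: (tanh 0.186167, tanh 0.367561) = (0.184, 0.352)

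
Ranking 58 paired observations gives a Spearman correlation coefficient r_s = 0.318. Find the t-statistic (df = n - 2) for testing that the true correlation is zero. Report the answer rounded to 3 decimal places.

t = r_s·√(n−2) / √(1−r_s²) with r_s = 0.318, n = 58
  = 0.318·√56 / √(1 − 0.101124)
  = 0.318·7.483315 / 0.948091
  = 2.379694 / 0.948091 = 2.510

2.510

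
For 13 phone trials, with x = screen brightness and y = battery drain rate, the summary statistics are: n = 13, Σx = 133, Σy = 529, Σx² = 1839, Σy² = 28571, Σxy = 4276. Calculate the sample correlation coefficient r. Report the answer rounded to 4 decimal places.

-0.6189

Numerator: nΣxy − (Σx)(Σy) = 13·4276 − (133)(529) = -14769
Denominator: √[(nΣx²−(Σx)²)(nΣy²−(Σy)²)]
  nΣx²−(Σx)² = 13·1839 − 17689 = 6218;  nΣy²−(Σy)² = 13·28571 − 279841 = 91582
  √(6218·91582) = √569456876 = 23863.2956
r = -14769 / 23863.2956 = -0.6189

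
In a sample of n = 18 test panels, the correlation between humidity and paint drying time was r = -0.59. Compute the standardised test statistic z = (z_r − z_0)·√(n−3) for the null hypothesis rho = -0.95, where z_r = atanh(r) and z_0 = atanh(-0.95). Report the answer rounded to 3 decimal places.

Fisher z: atanh(-0.59) = -0.677666, atanh(-0.95) = -1.831781
z = (z_r − z_0)·√(n−3) = (-0.677666 − (-1.831781))·√15 = 1.154115 · 3.872983 = 4.470

4.470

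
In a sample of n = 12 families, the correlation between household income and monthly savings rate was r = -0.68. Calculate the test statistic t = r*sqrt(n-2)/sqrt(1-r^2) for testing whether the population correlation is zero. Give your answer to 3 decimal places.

t = r·√(n−2) / √(1−r²) with r = -0.68, n = 12
  = -0.68·√10 / √(1 − 0.4624)
  = -0.68·3.162278 / 0.733212
  = -2.150349 / 0.733212 = -2.933

-2.933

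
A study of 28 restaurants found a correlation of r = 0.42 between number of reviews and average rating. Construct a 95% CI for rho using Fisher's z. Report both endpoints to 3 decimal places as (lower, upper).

(0.056, 0.686)

Fisher z: z_r = atanh(r) = ½·ln((1+0.42)/(1−0.42)) = 0.447692
SE(z) = 1/√(n−3) = 1/√25 = 0.200000
95% ⇒ z* = 1.960; margin = 1.960·0.200000 = 0.392000
CI on z-scale: (0.055692, 0.839692)
Back-transform: tanh(0.055692) = 0.055634, tanh(0.839692) = 0.685646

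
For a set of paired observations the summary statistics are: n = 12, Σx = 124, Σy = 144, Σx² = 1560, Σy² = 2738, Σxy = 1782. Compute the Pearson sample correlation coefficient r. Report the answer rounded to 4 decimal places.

0.5542

S_xy = nΣxy − ΣxΣy = 12·1782 − 124·144 = 21384 − 17856 = 3528
S_xx = nΣx² − (Σx)² = 12·1560 − 124² = 18720 − 15376 = 3344
S_yy = nΣy² − (Σy)² = 12·2738 − 144² = 32856 − 20736 = 12120
r = S_xy / √(S_xx·S_yy) = 3528 / √(3344·12120) = 3528 / √40529280 = 3528 / 6366.2611 = 0.5542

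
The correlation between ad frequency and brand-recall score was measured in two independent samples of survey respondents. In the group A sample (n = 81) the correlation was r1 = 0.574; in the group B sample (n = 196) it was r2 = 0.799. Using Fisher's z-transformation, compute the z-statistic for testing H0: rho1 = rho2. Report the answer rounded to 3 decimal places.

Fisher z-transforms: z1 = atanh(0.574) = 0.653468, z2 = atanh(0.799) = 1.095841; difference d = -0.442373
Var(d) = 1/78 + 1/193 = 0.0128205 + 0.0051813 = 0.0180018
z = d/√Var(d) = -0.442373 / √0.0180018 = -0.442373 / 0.134171 = -3.297

-3.297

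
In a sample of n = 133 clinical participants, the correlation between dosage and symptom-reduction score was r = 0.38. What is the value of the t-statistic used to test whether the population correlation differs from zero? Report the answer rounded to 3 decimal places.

1 − r² = 1 − 0.1444 = 0.8556;  √(1−r²) = 0.924986
√(n−2) = √131 = 11.445523
t = r·√(n−2)/√(1−r²) = 0.38 · 11.445523 / 0.924986 = 4.702

4.702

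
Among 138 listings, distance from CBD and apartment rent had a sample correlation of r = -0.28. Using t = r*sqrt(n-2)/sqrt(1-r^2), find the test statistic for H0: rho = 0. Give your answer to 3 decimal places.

-3.401

1 − r² = 1 − 0.0784 = 0.9216;  √(1−r²) = 0.960000
√(n−2) = √136 = 11.661904
t = r·√(n−2)/√(1−r²) = -0.28 · 11.661904 / 0.960000 = -3.401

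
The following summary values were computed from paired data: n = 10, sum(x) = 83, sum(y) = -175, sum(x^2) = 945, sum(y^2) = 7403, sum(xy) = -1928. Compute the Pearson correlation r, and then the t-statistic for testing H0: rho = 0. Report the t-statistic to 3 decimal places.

Numerator: nΣxy − (Σx)(Σy) = 10·(-1928) − (83)(-175) = -4755
Denominator: √[(nΣx²−(Σx)²)(nΣy²−(Σy)²)]
  nΣx²−(Σx)² = 10·945 − 6889 = 2561;  nΣy²−(Σy)² = 10·7403 − 30625 = 43405
  √(2561·43405) = √111160205 = 10543.2540
r = -4755 / 10543.2540 = -0.4510
t = r·√(n−2)/√(1−r²) = -0.4510·√8 / √(1−0.203401) = -1.275621 / 0.892524 = -1.429

-1.429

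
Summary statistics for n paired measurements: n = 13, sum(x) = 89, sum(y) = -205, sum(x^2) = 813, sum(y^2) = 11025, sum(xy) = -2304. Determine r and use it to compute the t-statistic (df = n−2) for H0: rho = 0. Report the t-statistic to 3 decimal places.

S_xy = nΣxy − ΣxΣy = 13·(-2304) − 89·(-205) = -29952 − (-18245) = -11707
S_xx = nΣx² − (Σx)² = 13·813 − 89² = 10569 − 7921 = 2648
S_yy = nΣy² − (Σy)² = 13·11025 − (-205)² = 143325 − 42025 = 101300
r = S_xy / √(S_xx·S_yy) = -11707 / √(2648·101300) = -11707 / √268242400 = -11707 / 16378.1073 = -0.7148
t = r·√(n−2)/√(1−r²) = -0.7148·√11 / √(1−0.510939) = -2.370723 / 0.699329 = -3.390

-3.390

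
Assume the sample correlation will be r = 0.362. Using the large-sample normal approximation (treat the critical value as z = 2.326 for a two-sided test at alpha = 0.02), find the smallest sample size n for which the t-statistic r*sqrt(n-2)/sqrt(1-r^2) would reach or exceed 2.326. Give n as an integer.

r√(n−2)/√(1−r²) ≥ 2.326  ⇔  n−2 ≥ (2.326)²·(1−r²)/r²
(1−r²)/r² = (1−0.131044)/0.131044 = 6.6310
n ≥ 2 + 5.410276·6.6310 = 2 + 35.8755 = 37.8755
⌈37.8755⌉ = 38

38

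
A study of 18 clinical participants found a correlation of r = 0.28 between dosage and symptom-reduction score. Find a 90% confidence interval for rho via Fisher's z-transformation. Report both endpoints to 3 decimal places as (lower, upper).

(-0.136, 0.612)

z_r = atanh(0.28) = 0.287682;  SE = 1/√(n−3) = 1/√15 = 0.258199
z-limits: 0.287682 ± 1.645·0.258199 = 0.287682 ± 0.424737 = [-0.137055, 0.712419]
ρ-limits: (tanh -0.137055, tanh 0.712419) = (-0.136, 0.612)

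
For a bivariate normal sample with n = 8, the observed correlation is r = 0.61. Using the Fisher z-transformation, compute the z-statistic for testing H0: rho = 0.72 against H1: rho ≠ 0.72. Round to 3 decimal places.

z_r = atanh(0.61) = 0.708921,  z_0 = atanh(0.72) = 0.907645
SE = 1/√(n−3) = 1/√5 = 0.447214
z = (z_r − z_0)/SE = (0.708921 − 0.907645) / 0.447214 = -0.198724 / 0.447214 = -0.444

-0.444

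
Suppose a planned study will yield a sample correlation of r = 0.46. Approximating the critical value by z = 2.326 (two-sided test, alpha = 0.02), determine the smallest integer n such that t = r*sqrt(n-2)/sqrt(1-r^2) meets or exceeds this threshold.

23

r√(n−2)/√(1−r²) ≥ 2.326  ⇔  n−2 ≥ (2.326)²·(1−r²)/r²
(1−r²)/r² = (1−0.2116)/0.2116 = 3.7259
n ≥ 2 + 5.410276·3.7259 = 2 + 20.1581 = 22.1581
⌈22.1581⌉ = 23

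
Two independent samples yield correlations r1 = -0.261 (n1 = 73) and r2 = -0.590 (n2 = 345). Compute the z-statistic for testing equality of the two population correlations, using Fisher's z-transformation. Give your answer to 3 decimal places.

z1 = atanh(-0.261) = -0.267181,  z2 = atanh(-0.590) = -0.677666
SE = √(1/(n1−3) + 1/(n2−3)) = √(1/70 + 1/342) = √(0.0142857 + 0.0029240) = √0.0172097 = 0.131186
z = (z1 − z2)/SE = (-0.267181 − (-0.677666)) / 0.131186 = 0.410485 / 0.131186 = 3.129

3.129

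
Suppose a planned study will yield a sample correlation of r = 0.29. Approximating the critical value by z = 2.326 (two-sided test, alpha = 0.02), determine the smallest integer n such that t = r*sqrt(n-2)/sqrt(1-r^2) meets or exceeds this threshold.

Need r·√(n−2)/√(1−r²) ≥ 2.326
√(n−2) ≥ 2.326·√(1−0.0841) / 0.29 = 2.326·0.957027 / 0.29 = 7.6760
n−2 ≥ 58.9210  ⇒  n ≥ 60.9210
Smallest integer n = 61

61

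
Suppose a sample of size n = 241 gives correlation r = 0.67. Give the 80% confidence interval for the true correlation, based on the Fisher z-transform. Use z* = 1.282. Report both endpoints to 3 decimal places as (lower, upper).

(0.622, 0.713)

z_r = atanh(0.67) = 0.810743;  SE = 1/√(n−3) = 1/√238 = 0.064820
z-limits: 0.810743 ± 1.282·0.064820 = 0.810743 ± 0.083099 = [0.727644, 0.893842]
ρ-limits: (tanh 0.727644, tanh 0.893842) = (0.622, 0.713)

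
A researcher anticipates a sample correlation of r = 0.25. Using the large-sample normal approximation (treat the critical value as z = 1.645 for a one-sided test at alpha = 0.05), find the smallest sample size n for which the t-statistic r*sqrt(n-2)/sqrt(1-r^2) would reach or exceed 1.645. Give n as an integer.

r√(n−2)/√(1−r²) ≥ 1.645  ⇔  n−2 ≥ (1.645)²·(1−r²)/r²
(1−r²)/r² = (1−0.0625)/0.0625 = 15.0000
n ≥ 2 + 2.706025·15.0000 = 2 + 40.5904 = 42.5904
⌈42.5904⌉ = 43

43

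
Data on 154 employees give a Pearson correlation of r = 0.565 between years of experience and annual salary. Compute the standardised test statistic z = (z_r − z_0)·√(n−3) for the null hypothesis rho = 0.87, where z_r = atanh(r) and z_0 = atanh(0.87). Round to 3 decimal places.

z_r = atanh(0.565) = 0.640148,  z_0 = atanh(0.87) = 1.333080
SE = 1/√(n−3) = 1/√151 = 0.081379
z = (z_r − z_0)/SE = (0.640148 − 1.333080) / 0.081379 = -0.692932 / 0.081379 = -8.515

-8.515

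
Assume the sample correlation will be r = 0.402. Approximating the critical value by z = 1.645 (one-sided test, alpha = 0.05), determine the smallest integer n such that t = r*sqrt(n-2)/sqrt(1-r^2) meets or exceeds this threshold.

17

Need r·√(n−2)/√(1−r²) ≥ 1.645
√(n−2) ≥ 1.645·√(1−0.161604) / 0.402 = 1.645·0.915640 / 0.402 = 3.7468
n−2 ≥ 14.0385  ⇒  n ≥ 16.0385
Smallest integer n = 17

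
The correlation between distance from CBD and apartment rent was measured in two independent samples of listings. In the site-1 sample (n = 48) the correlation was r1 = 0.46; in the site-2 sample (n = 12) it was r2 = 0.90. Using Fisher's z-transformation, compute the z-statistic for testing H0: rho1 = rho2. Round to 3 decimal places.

-2.670

z1 = atanh(0.46) = 0.497311,  z2 = atanh(0.90) = 1.472219
SE = √(1/(n1−3) + 1/(n2−3)) = √(1/45 + 1/9) = √(0.0222222 + 0.1111111) = √0.1333333 = 0.365148
z = (z1 − z2)/SE = (0.497311 − 1.472219) / 0.365148 = -0.974908 / 0.365148 = -2.670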